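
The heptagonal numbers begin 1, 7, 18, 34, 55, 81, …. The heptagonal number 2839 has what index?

34

Set n(5n−3)/2 = 2839, giving 5n² − 3n − 5678 = 0.
The discriminant is 9 + 40·2839 = 113569, and √113569 = 337.
So n = (3 + 337) / 10 = 340/10 = 34.
Check: 34·(5·34 − 3)/2 = 2839. ✓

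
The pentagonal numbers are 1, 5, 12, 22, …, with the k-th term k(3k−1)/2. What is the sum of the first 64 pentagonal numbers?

Σ i(3i−1)/2 = (3Σi² − Σi) / 2 over i = 1..64.
Σi = 2080 and Σi² = 89440.
(3·89440 − 1·2080) / 2 = 266240/2 = 133120.

133120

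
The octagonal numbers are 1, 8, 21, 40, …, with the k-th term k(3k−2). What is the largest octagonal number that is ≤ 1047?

1045

Solve n(3n−2) ≤ 1047 for integer n.
n = 19 gives 1045 ≤ 1047, while n = 20 gives 1160 > 1047; so the answer is 1045.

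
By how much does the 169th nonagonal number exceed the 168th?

1177

Consecutive nonagonal numbers differ by 7n − 6: here 7·169 − 6 = 1177.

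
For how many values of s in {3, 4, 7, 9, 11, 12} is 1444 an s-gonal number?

1

s = 3: P(3, 53) = 1431 and P(3, 54) = 1485; 1444 is not s-gonal.
s = 4: P(4, 38) = 1444. ✓
s = 7: P(7, 24) = 1404 and P(7, 25) = 1525; 1444 is not s-gonal.
s = 9: P(9, 20) = 1350 and P(9, 21) = 1491; 1444 is not s-gonal.
s = 11: P(11, 18) = 1395 and P(11, 19) = 1558; 1444 is not s-gonal.
s = 12: P(12, 17) = 1377 and P(12, 18) = 1548; 1444 is not s-gonal.
Hits: s ∈ {4} → 1.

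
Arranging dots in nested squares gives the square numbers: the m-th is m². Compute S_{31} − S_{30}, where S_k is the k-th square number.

n² − (n−1)² = 2n − 1, so 31² − 30² = 2·31 − 1 = 61.

61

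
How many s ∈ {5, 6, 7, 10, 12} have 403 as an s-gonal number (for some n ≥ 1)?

s = 5: P(5, 16) = 376 and P(5, 17) = 425; 403 is not s-gonal.
s = 6: P(6, 14) = 378 and P(6, 15) = 435; 403 is not s-gonal.
s = 7: P(7, 13) = 403. ✓
s = 10: P(10, 10) = 370 and P(10, 11) = 451; 403 is not s-gonal.
s = 12: P(12, 9) = 369 and P(12, 10) = 460; 403 is not s-gonal.
Hits: s ∈ {7} → 1.

1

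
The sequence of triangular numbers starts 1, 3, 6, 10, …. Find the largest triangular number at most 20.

15

Solve n(n+1)/2 ≤ 20 for integer n.
n = 5 gives 15 ≤ 20, while n = 6 gives 21 > 20; so the answer is 15.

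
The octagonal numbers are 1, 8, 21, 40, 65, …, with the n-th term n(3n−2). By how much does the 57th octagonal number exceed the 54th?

57·(3·57 − 2) = 9633 and 54·(3·54 − 2) = 8640.
Difference: 9633 − 8640 = 993.

993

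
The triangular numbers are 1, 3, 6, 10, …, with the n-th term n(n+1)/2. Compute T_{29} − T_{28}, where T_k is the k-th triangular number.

29

Consecutive triangular numbers differ by n: T_{29} − T_{28} = 29.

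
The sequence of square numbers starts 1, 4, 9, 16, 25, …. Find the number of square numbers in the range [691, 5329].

The n-th square number is n².
Smallest index with value ≥ 691: n = 27 (giving 729).
Largest index with value ≤ 5329: n = 73 (giving 5329).
Indices 27 through 73: 47 terms.

47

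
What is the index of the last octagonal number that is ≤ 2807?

30

Solve n(3n−2) ≤ 2807 for integer n.
n = 30 gives 2640 ≤ 2807, while n = 31 gives 2821 > 2807; so the answer is index 30.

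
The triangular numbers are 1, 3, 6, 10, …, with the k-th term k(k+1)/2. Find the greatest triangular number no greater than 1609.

1596

Solve n(n+1)/2 ≤ 1609 for integer n.
n = 56 gives 1596 ≤ 1609, while n = 57 gives 1653 > 1609; so the answer is 1596.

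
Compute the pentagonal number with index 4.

4·(3·4 − 1)/2 = 4·11/2 = 22.

22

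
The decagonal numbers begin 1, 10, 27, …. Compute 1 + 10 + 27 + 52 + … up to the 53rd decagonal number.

199863

Σ i(4i−3) = 4Σi² − 3Σi over i = 1..53.
Σi = 1431 and Σi² = 51039.
4·51039 − 3·1431 = 199863.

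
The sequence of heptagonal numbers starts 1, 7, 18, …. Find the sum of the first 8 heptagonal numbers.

Σ i(5i−3)/2 = (5Σi² − 3Σi) / 2 over i = 1..8.
Σi = 36 and Σi² = 204.
(5·204 − 3·36) / 2 = 912/2 = 456.

456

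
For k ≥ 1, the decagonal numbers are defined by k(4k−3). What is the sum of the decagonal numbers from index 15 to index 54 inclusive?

207620

Σ i(4i−3) = 4Σi² − 3Σi over i = 15..54.
Σi = 1485 − 105 = 1380 and Σi² = 53955 − 1015 = 52940.
4·52940 − 3·1380 = 207620.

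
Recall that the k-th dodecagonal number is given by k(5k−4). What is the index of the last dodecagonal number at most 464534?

305

Solve n(5n−4) ≤ 464534 for integer n.
n = 305 gives 463905 ≤ 464534, while n = 306 gives 466956 > 464534; so the answer is index 305.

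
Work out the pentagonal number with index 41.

2501

The 41st pentagonal number is n(3n−1)/2 with n = 41.
41·(3·41 − 1)/2 = 41·122/2 = 41·61 = 2501.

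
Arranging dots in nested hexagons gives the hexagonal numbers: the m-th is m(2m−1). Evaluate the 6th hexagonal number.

66

The 6th hexagonal number is n(2n−1) with n = 6.
6·(2·6 − 1) = 6·11 = 66.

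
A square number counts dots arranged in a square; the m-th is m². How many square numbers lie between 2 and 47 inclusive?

5

The n-th square number is n².
Smallest index with value ≥ 2: n = 2 (giving 4).
Largest index with value ≤ 47: n = 6 (giving 36).
Indices 2 through 6: 5 terms.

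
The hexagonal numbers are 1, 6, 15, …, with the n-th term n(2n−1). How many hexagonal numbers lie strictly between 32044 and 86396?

The n-th hexagonal number is n(2n−1).
Smallest index with value > 32044: n = 127 (giving 32131).
Largest index with value < 86396: n = 208 (giving 86320).
Indices 127 through 208: 82 terms.

82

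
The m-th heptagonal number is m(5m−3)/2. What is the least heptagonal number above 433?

Solve n(5n−3)/2 > 433 for integer n.
The largest n with value ≤ 433 is 13 (since 403 ≤ 433 < 469), so the first above is n = 14, value 469.

469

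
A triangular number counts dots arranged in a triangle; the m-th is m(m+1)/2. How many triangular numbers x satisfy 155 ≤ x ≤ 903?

The n-th triangular number is n(n+1)/2.
Smallest index with value ≥ 155: n = 18 (giving 171).
Largest index with value ≤ 903: n = 42 (giving 903).
Indices 18 through 42: 25 terms.

25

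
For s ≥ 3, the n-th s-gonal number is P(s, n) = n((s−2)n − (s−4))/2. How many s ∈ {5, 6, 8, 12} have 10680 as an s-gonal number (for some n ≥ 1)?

1

s = 5: P(5, 84) = 10542 and P(5, 85) = 10795; 10680 is not s-gonal.
s = 6: P(6, 73) = 10585 and P(6, 74) = 10878; 10680 is not s-gonal.
s = 8: P(8, 60) = 10680. ✓
s = 12: P(12, 46) = 10396 and P(12, 47) = 10857; 10680 is not s-gonal.
Hits: s ∈ {8} → 1.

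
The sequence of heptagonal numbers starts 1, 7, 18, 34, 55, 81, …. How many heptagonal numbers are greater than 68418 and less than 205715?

The n-th heptagonal number is n(5n−3)/2.
Smallest index with value > 68418: n = 166 (giving 68641).
Largest index with value < 205715: n = 287 (giving 205492).
Indices 166 through 287: 122 terms.

122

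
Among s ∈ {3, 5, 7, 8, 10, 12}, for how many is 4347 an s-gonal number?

2

s = 3: P(3, 92) = 4278 and P(3, 93) = 4371; 4347 is not s-gonal.
s = 5: P(5, 54) = 4347. ✓
s = 7: P(7, 42) = 4347. ✓
s = 8: P(8, 38) = 4256 and P(8, 39) = 4485; 4347 is not s-gonal.
s = 10: P(10, 33) = 4257 and P(10, 34) = 4522; 4347 is not s-gonal.
s = 12: P(12, 29) = 4089 and P(12, 30) = 4380; 4347 is not s-gonal.
Hits: s ∈ {5, 7} → 2.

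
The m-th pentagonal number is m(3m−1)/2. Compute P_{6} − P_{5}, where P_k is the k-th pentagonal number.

16

Consecutive pentagonal numbers differ by 3n − 2: here 3·6 − 2 = 16.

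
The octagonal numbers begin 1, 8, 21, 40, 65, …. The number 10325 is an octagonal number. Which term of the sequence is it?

Set n(3n−2) = 10325, giving 3n² − 2n − 10325 = 0.
So n = (2 + 352) / 6 = 354/6 = 59.

59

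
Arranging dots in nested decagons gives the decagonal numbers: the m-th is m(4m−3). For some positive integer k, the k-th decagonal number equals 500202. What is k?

354

Set n(4n−3) = 500202, giving 4n² − 3n − 500202 = 0.
So n = (3 + 2829) / 8 = 2832/8 = 354.
Check: 354·(4·354 − 3) = 500202. ✓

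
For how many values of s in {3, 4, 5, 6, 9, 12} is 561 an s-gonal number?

s = 3: P(3, 33) = 561. ✓
s = 4: P(4, 23) = 529 and P(4, 24) = 576; 561 is not s-gonal.
s = 5: P(5, 19) = 532 and P(5, 20) = 590; 561 is not s-gonal.
s = 6: P(6, 17) = 561. ✓
s = 9: P(9, 13) = 559 and P(9, 14) = 651; 561 is not s-gonal.
s = 12: P(12, 11) = 561. ✓
Hits: s ∈ {3, 6, 12} → 3.

3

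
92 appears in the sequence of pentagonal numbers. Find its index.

Set n(3n−1)/2 = 92, giving 3n² − n − 184 = 0.
So n = (1 + 47) / 6 = 48/6 = 8.
Check: 8·(3·8 − 1)/2 = 92. ✓

8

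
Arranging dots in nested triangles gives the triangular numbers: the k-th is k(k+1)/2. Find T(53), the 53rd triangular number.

1431

53·54/2 = 2862/2 = 1431.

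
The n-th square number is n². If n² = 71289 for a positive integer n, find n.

We need n² = 71289, so n = √71289 = 267.

267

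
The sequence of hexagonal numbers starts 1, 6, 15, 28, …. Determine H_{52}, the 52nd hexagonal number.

5356

The 52nd hexagonal number is n(2n−1) with n = 52.
52·(2·52 − 1) = 52·103 = 5356.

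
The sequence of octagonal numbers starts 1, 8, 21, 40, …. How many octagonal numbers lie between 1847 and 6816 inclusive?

23

The n-th octagonal number is n(3n−2).
Smallest index with value ≥ 1847: n = 26 (giving 1976).
Largest index with value ≤ 6816: n = 48 (giving 6816).
Indices 26 through 48: 23 terms.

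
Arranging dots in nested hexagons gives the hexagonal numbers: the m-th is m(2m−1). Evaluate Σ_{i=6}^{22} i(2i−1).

7242

Σ i(2i−1) = 2Σi² − Σi over i = 6..22.
Σi = 253 − 15 = 238 and Σi² = 3795 − 55 = 3740.
2·3740 − 1·238 = 7242.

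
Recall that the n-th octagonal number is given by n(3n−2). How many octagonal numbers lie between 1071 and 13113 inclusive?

47

The n-th octagonal number is n(3n−2).
Smallest index with value ≥ 1071: n = 20 (giving 1160).
Largest index with value ≤ 13113: n = 66 (giving 12936).
Indices 20 through 66: 47 terms.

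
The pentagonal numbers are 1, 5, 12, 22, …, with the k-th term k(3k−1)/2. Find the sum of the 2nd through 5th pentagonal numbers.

Σ i(3i−1)/2 = (3Σi² − Σi) / 2 over i = 2..5.
Σi = 15 − 1 = 14 and Σi² = 55 − 1 = 54.
(3·54 − 1·14) / 2 = 148/2 = 74.

74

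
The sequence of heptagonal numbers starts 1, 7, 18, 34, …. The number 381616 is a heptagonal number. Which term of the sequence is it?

391

Set n(5n−3)/2 = 381616, giving 5n² − 3n − 763232 = 0.
The discriminant is 9 + 40·381616 = 15264649, and √15264649 = 3907.
So n = (3 + 3907) / 10 = 3910/10 = 391.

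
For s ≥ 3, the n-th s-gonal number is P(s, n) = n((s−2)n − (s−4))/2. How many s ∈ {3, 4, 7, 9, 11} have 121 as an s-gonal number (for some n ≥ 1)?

1

s = 3: P(3, 15) = 120 and P(3, 16) = 136; 121 is not s-gonal.
s = 4: P(4, 11) = 121. ✓
s = 7: P(7, 7) = 112 and P(7, 8) = 148; 121 is not s-gonal.
s = 9: P(9, 6) = 111 and P(9, 7) = 154; 121 is not s-gonal.
s = 11: P(11, 5) = 95 and P(11, 6) = 141; 121 is not s-gonal.
Hits: s ∈ {4} → 1.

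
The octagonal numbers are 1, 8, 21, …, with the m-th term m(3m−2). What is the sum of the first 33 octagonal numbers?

36465

Σ i(3i−2) = 3Σi² − 2Σi over i = 1..33.
Σi = 561 and Σi² = 12529.
3·12529 − 2·561 = 36465.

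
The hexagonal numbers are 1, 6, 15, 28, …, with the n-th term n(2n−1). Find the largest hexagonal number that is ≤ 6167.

5995

Solve n(2n−1) ≤ 6167 for integer n.
n = 55 gives 5995 ≤ 6167, while n = 56 gives 6216 > 6167; so the answer is 5995.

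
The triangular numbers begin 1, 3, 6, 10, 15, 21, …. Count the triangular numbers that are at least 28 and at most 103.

7

The n-th triangular number is n(n+1)/2.
Smallest index with value ≥ 28: n = 7 (giving 28).
Largest index with value ≤ 103: n = 13 (giving 91).
Indices 7 through 13: 7 terms.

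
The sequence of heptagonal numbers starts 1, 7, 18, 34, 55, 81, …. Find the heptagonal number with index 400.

400·(5·400 − 3)/2 = 400·1997/2 = 399400.

399400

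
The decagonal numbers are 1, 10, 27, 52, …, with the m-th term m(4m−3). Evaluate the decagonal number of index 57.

The 57th decagonal number is n(4n−3) with n = 57.
57·(4·57 − 3) = 57·225 = 12825.

12825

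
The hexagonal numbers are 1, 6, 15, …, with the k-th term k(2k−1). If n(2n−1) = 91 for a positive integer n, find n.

7

Set n(2n−1) = 91, giving 2n² − n − 91 = 0.
The discriminant is 1 + 8·91 = 729, and √729 = 27.
So n = (1 + 27) / 4 = 28/4 = 7.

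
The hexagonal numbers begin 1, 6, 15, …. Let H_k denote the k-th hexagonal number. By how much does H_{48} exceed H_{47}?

Consecutive hexagonal numbers differ by 4n − 3: here 4·48 − 3 = 189.

189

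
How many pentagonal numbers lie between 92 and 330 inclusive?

The n-th pentagonal number is n(3n−1)/2.
Smallest index with value ≥ 92: n = 8 (giving 92).
Largest index with value ≤ 330: n = 15 (giving 330).
Indices 8 through 15: 8 terms.

8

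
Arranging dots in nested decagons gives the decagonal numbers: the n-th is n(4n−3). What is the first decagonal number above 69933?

70357

Solve n(4n−3) > 69933 for integer n.
The largest n with value ≤ 69933 is 132 (since 69300 ≤ 69933 < 70357), so the first above is n = 133, value 70357.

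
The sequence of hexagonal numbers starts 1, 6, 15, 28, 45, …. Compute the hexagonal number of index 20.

20·(2·20 − 1) = 20·39 = 780.

780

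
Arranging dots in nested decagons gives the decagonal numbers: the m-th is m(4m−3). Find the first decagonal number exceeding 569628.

570402

Solve n(4n−3) > 569628 for integer n.
The largest n with value ≤ 569628 is 377 (since 567385 ≤ 569628 < 570402), so the first above is n = 378, value 570402.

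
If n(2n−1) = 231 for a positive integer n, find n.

Set n(2n−1) = 231, giving 2n² − n − 231 = 0.
So n = (1 + 43) / 4 = 44/4 = 11.
Check: 11·(2·11 − 1) = 231. ✓

11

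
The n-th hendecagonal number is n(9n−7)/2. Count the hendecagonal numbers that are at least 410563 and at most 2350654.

421

The n-th hendecagonal number is n(9n−7)/2.
Smallest index with value ≥ 410563: n = 303 (giving 412080).
Largest index with value ≤ 2350654: n = 723 (giving 2349750).
Indices 303 through 723: 421 terms.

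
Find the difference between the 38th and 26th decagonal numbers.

3036

38·(4·38 − 3) = 5662 and 26·(4·26 − 3) = 2626.
Difference: 5662 − 2626 = 3036.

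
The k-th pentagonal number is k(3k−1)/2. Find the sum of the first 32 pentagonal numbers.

Σ i(3i−1)/2 = (3Σi² − Σi) / 2 over i = 1..32.
Σi = 528 and Σi² = 11440.
(3·11440 − 1·528) / 2 = 33792/2 = 16896.

16896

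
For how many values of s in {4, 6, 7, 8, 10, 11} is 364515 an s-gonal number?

1

s = 4: P(4, 603) = 363609 and P(4, 604) = 364816; 364515 is not s-gonal.
s = 6: P(6, 427) = 364231 and P(6, 428) = 365940; 364515 is not s-gonal.
s = 7: P(7, 382) = 364237 and P(7, 383) = 366148; 364515 is not s-gonal.
s = 8: P(8, 348) = 362616 and P(8, 349) = 364705; 364515 is not s-gonal.
s = 10: P(10, 302) = 363910 and P(10, 303) = 366327; 364515 is not s-gonal.
s = 11: P(11, 285) = 364515. ✓
Hits: s ∈ {11} → 1.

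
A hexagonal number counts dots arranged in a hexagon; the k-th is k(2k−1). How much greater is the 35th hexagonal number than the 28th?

35·(2·35 − 1) = 2415 and 28·(2·28 − 1) = 1540.
Difference: 2415 − 1540 = 875.

875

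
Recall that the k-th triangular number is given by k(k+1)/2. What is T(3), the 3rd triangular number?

3·4/2 = 12/2 = 6.

6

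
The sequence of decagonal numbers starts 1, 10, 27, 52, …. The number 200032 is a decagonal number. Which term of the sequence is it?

Set n(4n−3) = 200032, giving 4n² − 3n − 200032 = 0.
The discriminant is 9 + 16·200032 = 3200521, and √3200521 = 1789.
So n = (3 + 1789) / 8 = 1792/8 = 224.

224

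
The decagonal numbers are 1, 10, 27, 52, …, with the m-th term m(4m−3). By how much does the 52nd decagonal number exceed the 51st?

Consecutive decagonal numbers differ by 8n − 7: here 8·52 − 7 = 409.

409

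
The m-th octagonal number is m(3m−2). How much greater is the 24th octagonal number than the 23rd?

139

Consecutive octagonal numbers differ by 6n − 5: here 6·24 − 5 = 139.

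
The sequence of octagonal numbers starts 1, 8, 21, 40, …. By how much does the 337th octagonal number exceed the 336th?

Consecutive octagonal numbers differ by 6n − 5: here 6·337 − 5 = 2017.

2017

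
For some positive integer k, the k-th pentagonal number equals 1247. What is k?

29

Set n(3n−1)/2 = 1247, giving 3n² − n − 2494 = 0.
So n = (1 + 173) / 6 = 174/6 = 29.
Check: 29·(3·29 − 1)/2 = 1247. ✓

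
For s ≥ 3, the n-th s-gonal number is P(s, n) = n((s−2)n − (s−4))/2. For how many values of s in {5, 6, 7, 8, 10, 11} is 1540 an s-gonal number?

2

s = 5: P(5, 32) = 1520 and P(5, 33) = 1617; 1540 is not s-gonal.
s = 6: P(6, 28) = 1540. ✓
s = 7: P(7, 25) = 1525 and P(7, 26) = 1651; 1540 is not s-gonal.
s = 8: P(8, 22) = 1408 and P(8, 23) = 1541; 1540 is not s-gonal.
s = 10: P(10, 20) = 1540. ✓
s = 11: P(11, 18) = 1395 and P(11, 19) = 1558; 1540 is not s-gonal.
Hits: s ∈ {6, 10} → 2.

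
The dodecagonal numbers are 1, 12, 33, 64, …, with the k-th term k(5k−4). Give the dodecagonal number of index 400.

798400

400·(5·400 − 4) = 400·1996 = 798400.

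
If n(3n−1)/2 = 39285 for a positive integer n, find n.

162

Set n(3n−1)/2 = 39285, giving 3n² − n − 78570 = 0.
The discriminant is 1 + 24·39285 = 942841, and √942841 = 971.
So n = (1 + 971) / 6 = 972/6 = 162.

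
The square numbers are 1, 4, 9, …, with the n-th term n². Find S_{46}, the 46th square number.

2116

46² = 2116.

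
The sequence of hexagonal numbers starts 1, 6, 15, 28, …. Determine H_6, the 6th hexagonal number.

The 6th hexagonal number is n(2n−1) with n = 6.
6·(2·6 − 1) = 6·11 = 66.

66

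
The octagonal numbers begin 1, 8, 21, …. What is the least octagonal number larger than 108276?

Solve n(3n−2) > 108276 for integer n.
The largest n with value ≤ 108276 is 190 (since 107920 ≤ 108276 < 109061), so the first above is n = 191, value 109061.

109061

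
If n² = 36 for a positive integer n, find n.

We need n² = 36, so n = √36 = 6.
Check: 6² = 36. ✓

6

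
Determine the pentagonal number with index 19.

The 19th pentagonal number is n(3n−1)/2 with n = 19.
19·(3·19 − 1)/2 = 19·56/2 = 19·28 = 532.

532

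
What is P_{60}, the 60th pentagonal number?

5370

The 60th pentagonal number is n(3n−1)/2 with n = 60.
60·(3·60 − 1)/2 = 60·179/2 = 5370.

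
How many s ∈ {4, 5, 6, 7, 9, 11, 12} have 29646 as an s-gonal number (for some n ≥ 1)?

s = 4: P(4, 172) = 29584 and P(4, 173) = 29929; 29646 is not s-gonal.
s = 5: P(5, 140) = 29330 and P(5, 141) = 29751; 29646 is not s-gonal.
s = 6: P(6, 122) = 29646. ✓
s = 7: P(7, 109) = 29539 and P(7, 110) = 30085; 29646 is not s-gonal.
s = 9: P(9, 92) = 29394 and P(9, 93) = 30039; 29646 is not s-gonal.
s = 11: P(11, 81) = 29241 and P(11, 82) = 29971; 29646 is not s-gonal.
s = 12: P(12, 77) = 29337 and P(12, 78) = 30108; 29646 is not s-gonal.
Hits: s ∈ {6} → 1.

1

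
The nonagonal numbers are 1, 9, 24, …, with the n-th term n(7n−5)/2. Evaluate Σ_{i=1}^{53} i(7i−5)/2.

175059

Σ i(7i−5)/2 = (7Σi² − 5Σi) / 2 over i = 1..53.
Σi = 1431 and Σi² = 51039.
(7·51039 − 5·1431) / 2 = 350118/2 = 175059.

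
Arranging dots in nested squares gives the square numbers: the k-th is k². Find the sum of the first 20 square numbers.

Σ_{i=1}^{20} i² = 20·21·41/6 = 2870.

2870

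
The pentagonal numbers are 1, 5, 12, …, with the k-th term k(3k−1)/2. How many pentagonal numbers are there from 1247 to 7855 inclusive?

The n-th pentagonal number is n(3n−1)/2.
Smallest index with value ≥ 1247: n = 29 (giving 1247).
Largest index with value ≤ 7855: n = 72 (giving 7740).
Indices 29 through 72: 44 terms.

44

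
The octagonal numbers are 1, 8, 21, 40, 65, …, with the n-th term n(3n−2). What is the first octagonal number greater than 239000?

239701

Solve n(3n−2) > 239000 for integer n.
The largest n with value ≤ 239000 is 282 (since 238008 ≤ 239000 < 239701), so the first above is n = 283, value 239701.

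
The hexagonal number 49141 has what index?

Set n(2n−1) = 49141, giving 2n² − n − 49141 = 0.
So n = (1 + 627) / 4 = 628/4 = 157.

157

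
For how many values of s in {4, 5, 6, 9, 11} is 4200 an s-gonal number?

s = 4: P(4, 64) = 4096 and P(4, 65) = 4225; 4200 is not s-gonal.
s = 5: P(5, 53) = 4187 and P(5, 54) = 4347; 4200 is not s-gonal.
s = 6: P(6, 46) = 4186 and P(6, 47) = 4371; 4200 is not s-gonal.
s = 9: P(9, 35) = 4200. ✓
s = 11: P(11, 30) = 3945 and P(11, 31) = 4216; 4200 is not s-gonal.
Hits: s ∈ {9} → 1.

1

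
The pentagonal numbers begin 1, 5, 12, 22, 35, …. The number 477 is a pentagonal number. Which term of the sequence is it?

18

Set n(3n−1)/2 = 477, giving 3n² − n − 954 = 0.
So n = (1 + 107) / 6 = 108/6 = 18.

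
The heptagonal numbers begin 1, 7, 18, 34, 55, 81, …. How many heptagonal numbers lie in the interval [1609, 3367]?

12

The n-th heptagonal number is n(5n−3)/2.
Smallest index with value ≥ 1609: n = 26 (giving 1651).
Largest index with value ≤ 3367: n = 37 (giving 3367).
Indices 26 through 37: 12 terms.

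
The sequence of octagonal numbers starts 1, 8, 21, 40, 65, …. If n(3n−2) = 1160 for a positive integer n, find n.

20

Set n(3n−2) = 1160, giving 3n² − 2n − 1160 = 0.
The discriminant is 4 + 12·1160 = 13924, and √13924 = 118.
So n = (2 + 118) / 6 = 120/6 = 20.
Check: 20·(3·20 − 2) = 1160. ✓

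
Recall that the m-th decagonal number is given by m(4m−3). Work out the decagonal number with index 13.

637

13·(4·13 − 3) = 13·49 = 637.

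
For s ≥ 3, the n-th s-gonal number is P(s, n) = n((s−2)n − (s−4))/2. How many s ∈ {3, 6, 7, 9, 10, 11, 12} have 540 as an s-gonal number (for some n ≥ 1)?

2

s = 3: P(3, 32) = 528 and P(3, 33) = 561; 540 is not s-gonal.
s = 6: P(6, 16) = 496 and P(6, 17) = 561; 540 is not s-gonal.
s = 7: P(7, 15) = 540. ✓
s = 9: P(9, 12) = 474 and P(9, 13) = 559; 540 is not s-gonal.
s = 10: P(10, 12) = 540. ✓
s = 11: P(11, 11) = 506 and P(11, 12) = 606; 540 is not s-gonal.
s = 12: P(12, 10) = 460 and P(12, 11) = 561; 540 is not s-gonal.
Hits: s ∈ {7, 10} → 2.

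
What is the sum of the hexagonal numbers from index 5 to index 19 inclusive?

4700

Σ i(2i−1) = 2Σi² − Σi over i = 5..19.
Σi = 190 − 10 = 180 and Σi² = 2470 − 30 = 2440.
2·2440 − 1·180 = 4700.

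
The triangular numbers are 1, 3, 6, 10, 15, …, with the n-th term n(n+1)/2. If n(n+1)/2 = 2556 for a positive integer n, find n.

Set n(n+1)/2 = 2556, giving n² + n − 5112 = 0.
The discriminant is 1 + 8·2556 = 20449, and √20449 = 143.
So n = (-1 + 143) / 2 = 142/2 = 71.
Check: 71·72/2 = 2556. ✓

71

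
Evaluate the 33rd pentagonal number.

The 33rd pentagonal number is n(3n−1)/2 with n = 33.
33·(3·33 − 1)/2 = 33·98/2 = 33·49 = 1617.

1617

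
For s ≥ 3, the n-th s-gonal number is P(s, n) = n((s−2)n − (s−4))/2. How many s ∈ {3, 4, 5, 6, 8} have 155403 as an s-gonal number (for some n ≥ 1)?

s = 3: P(3, 557) = 155403. ✓
s = 4: P(4, 394) = 155236 and P(4, 395) = 156025; 155403 is not s-gonal.
s = 5: P(5, 322) = 155365 and P(5, 323) = 156332; 155403 is not s-gonal.
s = 6: P(6, 279) = 155403. ✓
s = 8: P(8, 227) = 154133 and P(8, 228) = 155496; 155403 is not s-gonal.
Hits: s ∈ {3, 6} → 2.

2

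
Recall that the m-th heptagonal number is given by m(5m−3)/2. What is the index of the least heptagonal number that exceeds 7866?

Solve n(5n−3)/2 > 7866 for integer n.
The largest n with value ≤ 7866 is 56 (since 7756 ≤ 7866 < 8037), so the first above is n = 57, value 8037.

57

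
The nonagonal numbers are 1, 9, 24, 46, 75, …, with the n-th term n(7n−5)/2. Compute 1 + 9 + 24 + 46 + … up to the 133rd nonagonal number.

Σ i(7i−5)/2 = (7Σi² − 5Σi) / 2 over i = 1..133.
Σi = 8911 and Σi² = 793079.
(7·793079 − 5·8911) / 2 = 5506998/2 = 2753499.

2753499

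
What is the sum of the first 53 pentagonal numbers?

Σ i(3i−1)/2 = (3Σi² − Σi) / 2 over i = 1..53.
Σi = 1431 and Σi² = 51039.
(3·51039 − 1·1431) / 2 = 151686/2 = 75843.

75843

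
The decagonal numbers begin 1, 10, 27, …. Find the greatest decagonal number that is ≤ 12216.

11935

Solve n(4n−3) ≤ 12216 for integer n.
n = 55 gives 11935 ≤ 12216, while n = 56 gives 12376 > 12216; so the answer is 11935.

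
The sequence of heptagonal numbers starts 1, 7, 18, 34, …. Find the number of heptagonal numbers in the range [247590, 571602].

The n-th heptagonal number is n(5n−3)/2.
Smallest index with value ≥ 247590: n = 315 (giving 247590).
Largest index with value ≤ 571602: n = 478 (giving 570493).
Indices 315 through 478: 164 terms.

164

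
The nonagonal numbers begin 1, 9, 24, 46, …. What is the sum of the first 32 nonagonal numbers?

38720

Σ i(7i−5)/2 = (7Σi² − 5Σi) / 2 over i = 1..32.
Σi = 528 and Σi² = 11440.
(7·11440 − 5·528) / 2 = 77440/2 = 38720.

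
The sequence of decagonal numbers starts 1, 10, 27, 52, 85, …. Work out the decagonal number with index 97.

97·(4·97 − 3) = 97·385 = 37345.

37345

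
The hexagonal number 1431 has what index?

27

Set n(2n−1) = 1431, giving 2n² − n − 1431 = 0.
So n = (1 + 107) / 4 = 108/4 = 27.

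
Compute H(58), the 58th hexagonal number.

6670

The 58th hexagonal number is n(2n−1) with n = 58.
58·(2·58 − 1) = 58·115 = 6670.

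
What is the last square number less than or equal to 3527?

3481

Solve n² ≤ 3527 for integer n.
n = 59 gives 3481 ≤ 3527, while n = 60 gives 3600 > 3527; so the answer is 3481.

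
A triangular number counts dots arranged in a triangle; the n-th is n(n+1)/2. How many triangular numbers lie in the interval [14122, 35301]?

98

The n-th triangular number is n(n+1)/2.
Smallest index with value ≥ 14122: n = 168 (giving 14196).
Largest index with value ≤ 35301: n = 265 (giving 35245).
Indices 168 through 265: 98 terms.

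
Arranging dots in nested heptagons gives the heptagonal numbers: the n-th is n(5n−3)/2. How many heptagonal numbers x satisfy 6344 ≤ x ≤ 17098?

33

The n-th heptagonal number is n(5n−3)/2.
Smallest index with value ≥ 6344: n = 51 (giving 6426).
Largest index with value ≤ 17098: n = 83 (giving 17098).
Indices 51 through 83: 33 terms.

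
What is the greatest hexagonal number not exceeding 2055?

Solve n(2n−1) ≤ 2055 for integer n.
n = 32 gives 2016 ≤ 2055, while n = 33 gives 2145 > 2055; so the answer is 2016.

2016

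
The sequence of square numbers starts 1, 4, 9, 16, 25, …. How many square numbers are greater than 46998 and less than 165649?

190

The n-th square number is n².
Smallest index with value > 46998: n = 217 (giving 47089).
Largest index with value < 165649: n = 406 (giving 164836).
Indices 217 through 406: 190 terms.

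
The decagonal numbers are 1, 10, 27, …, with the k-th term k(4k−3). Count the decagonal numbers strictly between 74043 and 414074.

186

The n-th decagonal number is n(4n−3).
Smallest index with value > 74043: n = 137 (giving 74665).
Largest index with value < 414074: n = 322 (giving 413770).
Indices 137 through 322: 186 terms.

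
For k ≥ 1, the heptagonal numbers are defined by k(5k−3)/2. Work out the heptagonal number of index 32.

The 32nd heptagonal number is n(5n−3)/2 with n = 32.
32·(5·32 − 3)/2 = 32·157/2 = 2512.

2512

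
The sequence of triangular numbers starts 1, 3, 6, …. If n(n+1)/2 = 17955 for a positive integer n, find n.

189

Set n(n+1)/2 = 17955, giving n² + n − 35910 = 0.
The discriminant is 1 + 8·17955 = 143641, and √143641 = 379.
So n = (-1 + 379) / 2 = 378/2 = 189.
Check: 189·190/2 = 17955. ✓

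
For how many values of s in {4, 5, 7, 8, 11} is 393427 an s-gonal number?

s = 4: P(4, 627) = 393129 and P(4, 628) = 394384; 393427 is not s-gonal.
s = 5: P(5, 512) = 392960 and P(5, 513) = 394497; 393427 is not s-gonal.
s = 7: P(7, 397) = 393427. ✓
s = 8: P(8, 362) = 392408 and P(8, 363) = 394581; 393427 is not s-gonal.
s = 11: P(11, 296) = 393236 and P(11, 297) = 395901; 393427 is not s-gonal.
Hits: s ∈ {7} → 1.

1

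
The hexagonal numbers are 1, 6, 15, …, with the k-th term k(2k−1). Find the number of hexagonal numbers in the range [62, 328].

The n-th hexagonal number is n(2n−1).
Smallest index with value ≥ 62: n = 6 (giving 66).
Largest index with value ≤ 328: n = 13 (giving 325).
Indices 6 through 13: 8 terms.

8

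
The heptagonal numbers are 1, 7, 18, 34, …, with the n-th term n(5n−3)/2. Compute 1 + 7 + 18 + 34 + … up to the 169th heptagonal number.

4036565

Σ i(5i−3)/2 = (5Σi² − 3Σi) / 2 over i = 1..169.
Σi = 14365 and Σi² = 1623245.
(5·1623245 − 3·14365) / 2 = 8073130/2 = 4036565.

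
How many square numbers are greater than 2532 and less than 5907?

26

The n-th square number is n².
Smallest index with value > 2532: n = 51 (giving 2601).
Largest index with value < 5907: n = 76 (giving 5776).
Indices 51 through 76: 26 terms.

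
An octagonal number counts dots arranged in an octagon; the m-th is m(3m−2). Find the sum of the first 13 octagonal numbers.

Σ i(3i−2) = 3Σi² − 2Σi over i = 1..13.
Σi = 91 and Σi² = 819.
3·819 − 2·91 = 2275.

2275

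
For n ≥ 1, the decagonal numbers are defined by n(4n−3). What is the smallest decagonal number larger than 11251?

Solve n(4n−3) > 11251 for integer n.
The largest n with value ≤ 11251 is 53 (since 11077 ≤ 11251 < 11502), so the first above is n = 54, value 11502.

11502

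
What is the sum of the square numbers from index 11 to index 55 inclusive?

Σ_{i=11}^{55} i² = 56980 − 385 = 56595.

56595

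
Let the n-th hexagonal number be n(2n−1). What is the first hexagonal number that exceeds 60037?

60378

Solve n(2n−1) > 60037 for integer n.
The largest n with value ≤ 60037 is 173 (since 59685 ≤ 60037 < 60378), so the first above is n = 174, value 60378.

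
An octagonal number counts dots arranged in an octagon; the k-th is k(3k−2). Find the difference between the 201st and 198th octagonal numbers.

3585

201·(3·201 − 2) = 120801 and 198·(3·198 − 2) = 117216.
Difference: 120801 − 117216 = 3585.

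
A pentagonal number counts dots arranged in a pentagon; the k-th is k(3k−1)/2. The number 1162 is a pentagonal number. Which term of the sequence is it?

28

Set n(3n−1)/2 = 1162, giving 3n² − n − 2324 = 0.
So n = (1 + 167) / 6 = 168/6 = 28.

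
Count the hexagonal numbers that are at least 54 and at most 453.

The n-th hexagonal number is n(2n−1).
Smallest index with value ≥ 54: n = 6 (giving 66).
Largest index with value ≤ 453: n = 15 (giving 435).
Indices 6 through 15: 10 terms.

10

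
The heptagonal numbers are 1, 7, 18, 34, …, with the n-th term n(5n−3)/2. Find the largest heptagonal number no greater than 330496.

Solve n(5n−3)/2 ≤ 330496 for integer n.
n = 363 gives 328878 ≤ 330496, while n = 364 gives 330694 > 330496; so the answer is 328878.

328878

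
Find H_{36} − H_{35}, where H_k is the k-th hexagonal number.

Consecutive hexagonal numbers differ by 4n − 3: here 4·36 − 3 = 141.

141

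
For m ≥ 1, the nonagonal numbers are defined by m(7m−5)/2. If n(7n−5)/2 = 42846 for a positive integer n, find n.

Set n(7n−5)/2 = 42846, giving 7n² − 5n − 85692 = 0.
The discriminant is 25 + 56·42846 = 2399401, and √2399401 = 1549.
So n = (5 + 1549) / 14 = 1554/14 = 111.
Check: 111·(7·111 − 5)/2 = 42846. ✓

111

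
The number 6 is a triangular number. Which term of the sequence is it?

Set n(n+1)/2 = 6, giving n² + n − 12 = 0.
So n = (-1 + 7) / 2 = 6/2 = 3.
Check: 3·4/2 = 6. ✓

3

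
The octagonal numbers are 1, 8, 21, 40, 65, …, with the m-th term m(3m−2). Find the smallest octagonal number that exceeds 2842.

3008

Solve n(3n−2) > 2842 for integer n.
The largest n with value ≤ 2842 is 31 (since 2821 ≤ 2842 < 3008), so the first above is n = 32, value 3008.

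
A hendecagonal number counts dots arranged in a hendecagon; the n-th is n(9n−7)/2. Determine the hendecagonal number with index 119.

63308

The 119th hendecagonal number is n(9n−7)/2 with n = 119.
119·(9·119 − 7)/2 = 119·1064/2 = 119·532 = 63308.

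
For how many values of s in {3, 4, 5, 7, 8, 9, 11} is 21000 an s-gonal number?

s = 3: P(3, 204) = 20910 and P(3, 205) = 21115; 21000 is not s-gonal.
s = 4: P(4, 144) = 20736 and P(4, 145) = 21025; 21000 is not s-gonal.
s = 5: P(5, 118) = 20827 and P(5, 119) = 21182; 21000 is not s-gonal.
s = 7: P(7, 91) = 20566 and P(7, 92) = 21022; 21000 is not s-gonal.
s = 8: P(8, 84) = 21000. ✓
s = 9: P(9, 77) = 20559 and P(9, 78) = 21099; 21000 is not s-gonal.
s = 11: P(11, 68) = 20570 and P(11, 69) = 21183; 21000 is not s-gonal.
Hits: s ∈ {8} → 1.

1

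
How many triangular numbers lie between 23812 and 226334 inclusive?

455

The n-th triangular number is n(n+1)/2.
Smallest index with value ≥ 23812: n = 218 (giving 23871).
Largest index with value ≤ 226334: n = 672 (giving 226128).
Indices 218 through 672: 455 terms.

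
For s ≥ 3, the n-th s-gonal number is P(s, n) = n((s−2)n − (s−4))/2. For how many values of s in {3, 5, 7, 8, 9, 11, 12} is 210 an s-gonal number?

s = 3: P(3, 20) = 210. ✓
s = 5: P(5, 12) = 210. ✓
s = 7: P(7, 9) = 189 and P(7, 10) = 235; 210 is not s-gonal.
s = 8: P(8, 8) = 176 and P(8, 9) = 225; 210 is not s-gonal.
s = 9: P(9, 8) = 204 and P(9, 9) = 261; 210 is not s-gonal.
s = 11: P(11, 7) = 196 and P(11, 8) = 260; 210 is not s-gonal.
s = 12: P(12, 6) = 156 and P(12, 7) = 217; 210 is not s-gonal.
Hits: s ∈ {3, 5} → 2.

2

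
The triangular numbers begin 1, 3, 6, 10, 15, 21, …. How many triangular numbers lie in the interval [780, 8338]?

The n-th triangular number is n(n+1)/2.
Smallest index with value ≥ 780: n = 39 (giving 780).
Largest index with value ≤ 8338: n = 128 (giving 8256).
Indices 39 through 128: 90 terms.

90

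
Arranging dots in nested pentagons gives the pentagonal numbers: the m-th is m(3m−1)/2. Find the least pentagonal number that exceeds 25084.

25285

Solve n(3n−1)/2 > 25084 for integer n.
The largest n with value ≤ 25084 is 129 (since 24897 ≤ 25084 < 25285), so the first above is n = 130, value 25285.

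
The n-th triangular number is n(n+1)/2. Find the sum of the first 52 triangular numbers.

24804

Σ i(i+1)/2 = (Σi² + Σi) / 2 over i = 1..52.
Σi = 1378 and Σi² = 48230.
(1·48230 + 1·1378) / 2 = 49608/2 = 24804.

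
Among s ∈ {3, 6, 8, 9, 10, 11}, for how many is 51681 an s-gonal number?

2

s = 3: P(3, 321) = 51681. ✓
s = 6: P(6, 161) = 51681. ✓
s = 8: P(8, 131) = 51221 and P(8, 132) = 52008; 51681 is not s-gonal.
s = 9: P(9, 121) = 50941 and P(9, 122) = 51789; 51681 is not s-gonal.
s = 10: P(10, 114) = 51642 and P(10, 115) = 52555; 51681 is not s-gonal.
s = 11: P(11, 107) = 51146 and P(11, 108) = 52110; 51681 is not s-gonal.
Hits: s ∈ {3, 6} → 2.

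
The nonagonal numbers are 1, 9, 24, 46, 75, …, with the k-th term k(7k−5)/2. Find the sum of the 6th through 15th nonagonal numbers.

Σ i(7i−5)/2 = (7Σi² − 5Σi) / 2 over i = 6..15.
Σi = 120 − 15 = 105 and Σi² = 1240 − 55 = 1185.
(7·1185 − 5·105) / 2 = 7770/2 = 3885.

3885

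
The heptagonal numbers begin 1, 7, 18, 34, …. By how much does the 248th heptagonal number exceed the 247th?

Consecutive heptagonal numbers differ by 5n − 4: here 5·248 − 4 = 1236.

1236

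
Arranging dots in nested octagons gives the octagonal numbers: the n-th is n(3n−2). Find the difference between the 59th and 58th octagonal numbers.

349

Consecutive octagonal numbers differ by 6n − 5: here 6·59 − 5 = 349.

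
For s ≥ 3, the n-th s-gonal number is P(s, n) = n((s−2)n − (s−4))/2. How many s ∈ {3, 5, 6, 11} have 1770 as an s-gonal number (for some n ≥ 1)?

2

s = 3: P(3, 59) = 1770. ✓
s = 5: P(5, 34) = 1717 and P(5, 35) = 1820; 1770 is not s-gonal.
s = 6: P(6, 30) = 1770. ✓
s = 11: P(11, 20) = 1730 and P(11, 21) = 1911; 1770 is not s-gonal.
Hits: s ∈ {3, 6} → 2.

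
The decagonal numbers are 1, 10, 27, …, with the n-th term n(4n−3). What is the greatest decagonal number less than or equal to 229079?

Solve n(4n−3) ≤ 229079 for integer n.
n = 239 gives 227767 ≤ 229079, while n = 240 gives 229680 > 229079; so the answer is 227767.

227767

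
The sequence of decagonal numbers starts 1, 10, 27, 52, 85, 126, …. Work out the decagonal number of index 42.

6930

The 42nd decagonal number is n(4n−3) with n = 42.
42·(4·42 − 3) = 42·165 = 6930.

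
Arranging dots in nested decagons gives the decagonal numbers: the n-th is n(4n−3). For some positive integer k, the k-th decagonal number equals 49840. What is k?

112

Set n(4n−3) = 49840, giving 4n² − 3n − 49840 = 0.
The discriminant is 9 + 16·49840 = 797449, and √797449 = 893.
So n = (3 + 893) / 8 = 896/8 = 112.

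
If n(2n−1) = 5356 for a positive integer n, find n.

52

Set n(2n−1) = 5356, giving 2n² − n − 5356 = 0.
The discriminant is 1 + 8·5356 = 42849, and √42849 = 207.
So n = (1 + 207) / 4 = 208/4 = 52.
Check: 52·(2·52 − 1) = 5356. ✓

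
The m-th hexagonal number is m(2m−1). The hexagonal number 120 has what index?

Set n(2n−1) = 120, giving 2n² − n − 120 = 0.
So n = (1 + 31) / 4 = 32/4 = 8.
Check: 8·(2·8 − 1) = 120. ✓

8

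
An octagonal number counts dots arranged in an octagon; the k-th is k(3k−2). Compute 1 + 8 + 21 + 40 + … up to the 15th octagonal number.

Σ i(3i−2) = 3Σi² − 2Σi over i = 1..15.
Σi = 120 and Σi² = 1240.
3·1240 − 2·120 = 3480.

3480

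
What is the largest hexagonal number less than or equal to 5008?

4950

Solve n(2n−1) ≤ 5008 for integer n.
n = 50 gives 4950 ≤ 5008, while n = 51 gives 5151 > 5008; so the answer is 4950.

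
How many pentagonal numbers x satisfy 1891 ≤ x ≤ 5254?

The n-th pentagonal number is n(3n−1)/2.
Smallest index with value ≥ 1891: n = 36 (giving 1926).
Largest index with value ≤ 5254: n = 59 (giving 5192).
Indices 36 through 59: 24 terms.

24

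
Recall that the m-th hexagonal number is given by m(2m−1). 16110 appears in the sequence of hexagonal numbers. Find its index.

Set n(2n−1) = 16110, giving 2n² − n − 16110 = 0.
So n = (1 + 359) / 4 = 360/4 = 90.
Check: 90·(2·90 − 1) = 16110. ✓

90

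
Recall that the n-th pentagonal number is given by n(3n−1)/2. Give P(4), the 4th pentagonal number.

The 4th pentagonal number is n(3n−1)/2 with n = 4.
4·(3·4 − 1)/2 = 4·11/2 = 22.

22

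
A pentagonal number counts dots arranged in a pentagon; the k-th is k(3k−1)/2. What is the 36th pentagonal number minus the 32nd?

406

36·(3·36 − 1)/2 = 1926 and 32·(3·32 − 1)/2 = 1520.
Difference: 1926 − 1520 = 406.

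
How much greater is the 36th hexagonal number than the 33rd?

411

36·(2·36 − 1) = 2556 and 33·(2·33 − 1) = 2145.
Difference: 2556 − 2145 = 411.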